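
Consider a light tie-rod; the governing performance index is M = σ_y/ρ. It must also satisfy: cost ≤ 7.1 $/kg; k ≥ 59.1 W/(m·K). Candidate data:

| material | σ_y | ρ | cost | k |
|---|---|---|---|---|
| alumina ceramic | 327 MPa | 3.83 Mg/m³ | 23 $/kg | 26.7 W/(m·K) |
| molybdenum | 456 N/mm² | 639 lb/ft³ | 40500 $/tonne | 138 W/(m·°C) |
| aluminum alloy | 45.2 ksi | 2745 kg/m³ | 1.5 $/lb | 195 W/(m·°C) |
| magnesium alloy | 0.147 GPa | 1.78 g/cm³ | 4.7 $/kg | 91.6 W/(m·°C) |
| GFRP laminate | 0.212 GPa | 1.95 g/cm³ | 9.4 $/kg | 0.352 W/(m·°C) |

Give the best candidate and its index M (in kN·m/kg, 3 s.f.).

Screen on constraints: cost ≤ 7.1 $/kg; k ≥ 59.1 W/(m·K). Survivors: aluminum alloy, magnesium alloy.
After converting to SI:
  aluminum alloy: σ_y = 311.6 MPa, ρ = 2745 kg/m³
  magnesium alloy: σ_y = 147.0 MPa, ρ = 1780 kg/m³
  aluminum alloy: M = 114 kN·m/kg
  magnesium alloy: M = 82.6 kN·m/kg
Highest index: aluminum alloy.

aluminum alloy, M = 114 kN·m/kg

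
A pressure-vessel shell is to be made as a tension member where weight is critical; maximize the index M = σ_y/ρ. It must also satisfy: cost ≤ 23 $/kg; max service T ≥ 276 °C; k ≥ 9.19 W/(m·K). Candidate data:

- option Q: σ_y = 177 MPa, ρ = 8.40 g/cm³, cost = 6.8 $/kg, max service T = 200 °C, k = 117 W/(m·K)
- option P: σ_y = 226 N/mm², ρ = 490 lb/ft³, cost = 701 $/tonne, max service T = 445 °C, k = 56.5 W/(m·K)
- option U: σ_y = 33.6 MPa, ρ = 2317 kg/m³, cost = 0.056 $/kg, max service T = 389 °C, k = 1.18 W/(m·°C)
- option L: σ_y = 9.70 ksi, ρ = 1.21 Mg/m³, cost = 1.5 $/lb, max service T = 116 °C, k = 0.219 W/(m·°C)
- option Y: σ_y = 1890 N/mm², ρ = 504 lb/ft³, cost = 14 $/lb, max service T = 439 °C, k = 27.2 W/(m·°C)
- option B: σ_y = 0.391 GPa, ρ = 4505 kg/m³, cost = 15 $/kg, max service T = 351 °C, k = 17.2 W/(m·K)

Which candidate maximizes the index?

option B

Screen on constraints: cost ≤ 23 $/kg; max service T ≥ 276 °C; k ≥ 9.19 W/(m·K). Survivors: option P, option B.
Putting every candidate on a common basis:
  option P: σ_y = 226.0 MPa, ρ = 7849 kg/m³
  option B: σ_y = 391.0 MPa, ρ = 4505 kg/m³
  option B: M = 86.8 kN·m/kg
  option P: M = 28.8 kN·m/kg
Highest index: option B.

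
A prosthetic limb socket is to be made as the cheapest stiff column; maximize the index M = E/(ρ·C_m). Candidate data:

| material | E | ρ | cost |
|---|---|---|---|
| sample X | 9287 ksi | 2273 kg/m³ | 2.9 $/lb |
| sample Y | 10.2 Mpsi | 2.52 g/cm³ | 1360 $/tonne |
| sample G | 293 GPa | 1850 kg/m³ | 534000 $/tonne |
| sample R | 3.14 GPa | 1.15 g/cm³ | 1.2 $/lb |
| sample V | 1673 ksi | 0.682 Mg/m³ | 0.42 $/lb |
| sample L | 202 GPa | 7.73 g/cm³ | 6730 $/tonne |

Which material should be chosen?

sample Y

Normalizing units and computing the index:
  sample X: E = 64.03 GPa, ρ = 2273 kg/m³, cost = 6.393 $/kg
  sample Y: E = 70.33 GPa, ρ = 2520 kg/m³, cost = 1.360 $/kg
  sample G: E = 293.0 GPa, ρ = 1850 kg/m³, cost = 534.0 $/kg
  sample R: E = 3.140 GPa, ρ = 1150 kg/m³, cost = 2.646 $/kg
  sample V: E = 11.53 GPa, ρ = 682.0 kg/m³, cost = 0.9259 $/kg
  sample L: E = 202.0 GPa, ρ = 7730 kg/m³, cost = 6.730 $/kg
  sample Y: M = 20.5 MN·m per $
  sample V: M = 18.3 MN·m per $
  sample X: M = 4.41 MN·m per $
  sample L: M = 3.88 MN·m per $
  sample R: M = 1.03 MN·m per $
  sample G: M = 0.297 MN·m per $
The maximum is for sample Y.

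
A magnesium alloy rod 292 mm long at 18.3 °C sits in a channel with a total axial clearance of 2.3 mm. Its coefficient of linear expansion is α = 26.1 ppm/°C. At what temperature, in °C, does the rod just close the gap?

320 °C

α·L₀·ΔT = 2.3 mm ⇒ ΔT = 2.3 / (26.1×10⁻⁶ × 292.0) = 301.8 K.
T = 18.3 + 301.8 = 320.1 °C.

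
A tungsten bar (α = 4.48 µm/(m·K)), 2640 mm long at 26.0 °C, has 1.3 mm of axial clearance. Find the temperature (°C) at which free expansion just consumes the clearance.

136 °C

α·L₀·ΔT = 1.3 mm ⇒ ΔT = 1.3 / (4.48×10⁻⁶ × 2640.0) = 109.9 K.
T = 26.0 + 109.9 = 135.9 °C.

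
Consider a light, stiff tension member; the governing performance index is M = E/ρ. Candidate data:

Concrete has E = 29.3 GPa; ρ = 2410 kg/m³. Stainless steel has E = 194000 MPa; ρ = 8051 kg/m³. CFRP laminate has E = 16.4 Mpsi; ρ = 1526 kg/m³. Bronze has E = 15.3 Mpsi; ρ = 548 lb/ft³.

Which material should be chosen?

After converting to SI:
  concrete: E = 29.30 GPa, ρ = 2410 kg/m³
  stainless steel: E = 194.0 GPa, ρ = 8051 kg/m³
  CFRP laminate: E = 113.1 GPa, ρ = 1526 kg/m³
  bronze: E = 105.5 GPa, ρ = 8778 kg/m³
  CFRP laminate: M = 74.1 MN·m/kg
  stainless steel: M = 24.1 MN·m/kg
  concrete: M = 12.2 MN·m/kg
  bronze: M = 12.0 MN·m/kg
The maximum is for CFRP laminate.

CFRP laminate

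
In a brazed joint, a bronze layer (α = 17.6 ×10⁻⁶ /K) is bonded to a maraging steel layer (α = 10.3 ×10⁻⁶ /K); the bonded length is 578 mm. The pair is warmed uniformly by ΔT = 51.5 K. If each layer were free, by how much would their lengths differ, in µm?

Δα = |17.6 − 10.3|×10⁻⁶/K = 7.30×10⁻⁶/K.
ΔL_mismatch = Δα·L·ΔT = 7.30×10⁻⁶ × 578.0 mm × 51.5 K = 217 µm.

217 µm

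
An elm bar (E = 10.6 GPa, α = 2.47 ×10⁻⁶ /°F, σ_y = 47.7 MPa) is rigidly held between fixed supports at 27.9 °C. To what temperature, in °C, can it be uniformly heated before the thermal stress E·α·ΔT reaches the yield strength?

α = 2.47×10⁻⁶/°F × 9/5 = 4.45×10⁻⁶/K.
E·α·ΔT = 47.70 MPa ⇒ ΔT = 47.70 / (10.60×10³ × 4.45×10⁻⁶) = 1012 K.
T = 27.9 + 1012 = 1040 °C.

1040 °C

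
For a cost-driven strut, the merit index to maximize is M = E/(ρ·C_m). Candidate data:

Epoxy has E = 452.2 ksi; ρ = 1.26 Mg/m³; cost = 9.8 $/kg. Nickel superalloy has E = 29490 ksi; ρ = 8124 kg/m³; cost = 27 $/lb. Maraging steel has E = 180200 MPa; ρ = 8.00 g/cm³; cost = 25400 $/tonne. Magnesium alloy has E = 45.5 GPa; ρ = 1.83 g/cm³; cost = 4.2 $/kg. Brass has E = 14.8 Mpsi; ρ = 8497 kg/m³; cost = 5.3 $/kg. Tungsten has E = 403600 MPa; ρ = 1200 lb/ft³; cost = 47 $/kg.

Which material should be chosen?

Convert each candidate to consistent units, then evaluate M:
  epoxy: E = 3.118 GPa, ρ = 1260 kg/m³, cost = 9.800 $/kg
  nickel superalloy: E = 203.3 GPa, ρ = 8124 kg/m³, cost = 59.52 $/kg
  maraging steel: E = 180.2 GPa, ρ = 8000 kg/m³, cost = 25.40 $/kg
  magnesium alloy: E = 45.50 GPa, ρ = 1830 kg/m³, cost = 4.200 $/kg
  brass: E = 102.0 GPa, ρ = 8497 kg/m³, cost = 5.300 $/kg
  tungsten: E = 403.6 GPa, ρ = 19220 kg/m³, cost = 47.00 $/kg
  magnesium alloy: M = 5.92 MN·m per $
  brass: M = 2.27 MN·m per $
  maraging steel: M = 0.887 MN·m per $
  tungsten: M = 0.447 MN·m per $
  nickel superalloy: M = 0.420 MN·m per $
  epoxy: M = 0.252 MN·m per $
Magnesium alloy ranks first.

magnesium alloy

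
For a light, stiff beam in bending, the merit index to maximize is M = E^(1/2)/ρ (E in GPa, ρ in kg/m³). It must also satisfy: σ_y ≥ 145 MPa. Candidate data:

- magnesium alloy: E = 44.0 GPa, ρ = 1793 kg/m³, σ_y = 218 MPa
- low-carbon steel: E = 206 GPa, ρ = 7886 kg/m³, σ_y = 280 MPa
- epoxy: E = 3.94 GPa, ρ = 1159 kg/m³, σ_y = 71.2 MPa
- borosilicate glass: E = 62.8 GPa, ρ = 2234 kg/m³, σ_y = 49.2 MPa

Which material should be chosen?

magnesium alloy

Screen on constraints: σ_y ≥ 145 MPa. Survivors: magnesium alloy, low-carbon steel.
Computing M directly (units already consistent):
  magnesium alloy: M = 3.70×10⁻³
  low-carbon steel: M = 1.82×10⁻³
Magnesium alloy has the largest M.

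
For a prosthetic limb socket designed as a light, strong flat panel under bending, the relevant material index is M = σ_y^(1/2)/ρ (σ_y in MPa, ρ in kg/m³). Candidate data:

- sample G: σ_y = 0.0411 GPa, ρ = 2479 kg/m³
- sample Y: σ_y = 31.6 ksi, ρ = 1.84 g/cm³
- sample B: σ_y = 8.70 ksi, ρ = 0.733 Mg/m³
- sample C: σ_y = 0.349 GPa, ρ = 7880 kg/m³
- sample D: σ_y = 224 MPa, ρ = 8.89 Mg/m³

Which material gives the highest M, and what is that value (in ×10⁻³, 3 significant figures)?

sample B, M = 10.6×10⁻³

In SI units:
  sample G: σ_y = 41.10 MPa, ρ = 2479 kg/m³
  sample Y: σ_y = 217.9 MPa, ρ = 1840 kg/m³
  sample B: σ_y = 59.98 MPa, ρ = 733.0 kg/m³
  sample C: σ_y = 349.0 MPa, ρ = 7880 kg/m³
  sample D: σ_y = 224.0 MPa, ρ = 8890 kg/m³
  sample B: M = 10.6×10⁻³
  sample Y: M = 8.02×10⁻³
  sample G: M = 2.59×10⁻³
  sample C: M = 2.37×10⁻³
  sample D: M = 1.68×10⁻³
Highest index: sample B.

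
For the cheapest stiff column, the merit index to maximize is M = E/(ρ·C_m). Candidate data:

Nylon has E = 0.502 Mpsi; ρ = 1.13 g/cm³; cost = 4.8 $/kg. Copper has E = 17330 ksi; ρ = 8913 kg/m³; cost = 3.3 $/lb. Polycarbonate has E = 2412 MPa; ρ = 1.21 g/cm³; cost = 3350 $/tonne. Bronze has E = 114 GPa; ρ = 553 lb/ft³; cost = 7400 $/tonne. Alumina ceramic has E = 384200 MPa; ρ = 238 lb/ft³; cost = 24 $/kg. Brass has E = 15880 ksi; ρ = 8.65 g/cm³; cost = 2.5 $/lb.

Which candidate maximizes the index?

alumina ceramic

Convert each candidate to consistent units, then evaluate M:
  nylon: E = 3.461 GPa, ρ = 1130 kg/m³, cost = 4.800 $/kg
  copper: E = 119.5 GPa, ρ = 8913 kg/m³, cost = 7.275 $/kg
  polycarbonate: E = 2.412 GPa, ρ = 1210 kg/m³, cost = 3.350 $/kg
  bronze: E = 114.0 GPa, ρ = 8858 kg/m³, cost = 7.400 $/kg
  alumina ceramic: E = 384.2 GPa, ρ = 3812 kg/m³, cost = 24.00 $/kg
  brass: E = 109.5 GPa, ρ = 8650 kg/m³, cost = 5.511 $/kg
  alumina ceramic: M = 4.20 MN·m per $
  brass: M = 2.30 MN·m per $
  copper: M = 1.84 MN·m per $
  bronze: M = 1.74 MN·m per $
  nylon: M = 0.638 MN·m per $
  polycarbonate: M = 0.595 MN·m per $
Highest index: alumina ceramic.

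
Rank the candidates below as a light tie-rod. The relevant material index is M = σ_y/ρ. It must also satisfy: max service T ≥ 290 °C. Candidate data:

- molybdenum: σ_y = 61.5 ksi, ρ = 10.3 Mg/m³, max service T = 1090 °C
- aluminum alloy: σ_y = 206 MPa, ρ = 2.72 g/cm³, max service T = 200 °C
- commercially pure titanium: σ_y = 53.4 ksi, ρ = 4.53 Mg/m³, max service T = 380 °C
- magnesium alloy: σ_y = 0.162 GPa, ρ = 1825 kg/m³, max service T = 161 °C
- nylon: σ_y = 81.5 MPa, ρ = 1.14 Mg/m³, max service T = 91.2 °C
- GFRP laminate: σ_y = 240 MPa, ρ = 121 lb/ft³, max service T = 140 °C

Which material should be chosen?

commercially pure titanium

Screen on constraints: max service T ≥ 290 °C. Survivors: molybdenum, commercially pure titanium.
Convert each candidate to consistent units, then evaluate M:
  molybdenum: σ_y = 424.0 MPa, ρ = 10300 kg/m³
  commercially pure titanium: σ_y = 368.2 MPa, ρ = 4530 kg/m³
  commercially pure titanium: M = 81.3 kN·m/kg
  molybdenum: M = 41.2 kN·m/kg
Commercially pure titanium has the largest M.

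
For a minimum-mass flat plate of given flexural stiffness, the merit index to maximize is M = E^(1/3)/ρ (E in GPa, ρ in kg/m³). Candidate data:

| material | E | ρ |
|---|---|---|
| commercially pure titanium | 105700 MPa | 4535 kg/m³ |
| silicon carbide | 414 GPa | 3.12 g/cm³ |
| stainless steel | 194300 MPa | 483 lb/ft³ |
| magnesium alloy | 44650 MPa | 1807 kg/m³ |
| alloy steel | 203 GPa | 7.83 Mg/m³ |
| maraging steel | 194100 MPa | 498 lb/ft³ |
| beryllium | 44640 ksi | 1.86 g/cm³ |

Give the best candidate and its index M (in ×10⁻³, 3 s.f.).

beryllium, M = 3.63×10⁻³

After converting to SI:
  commercially pure titanium: E = 105.7 GPa, ρ = 4535 kg/m³
  silicon carbide: E = 414.0 GPa, ρ = 3120 kg/m³
  stainless steel: E = 194.3 GPa, ρ = 7737 kg/m³
  magnesium alloy: E = 44.65 GPa, ρ = 1807 kg/m³
  alloy steel: E = 203.0 GPa, ρ = 7830 kg/m³
  maraging steel: E = 194.1 GPa, ρ = 7977 kg/m³
  beryllium: E = 307.8 GPa, ρ = 1860 kg/m³
  beryllium: M = 3.63×10⁻³
  silicon carbide: M = 2.39×10⁻³
  magnesium alloy: M = 1.96×10⁻³
  commercially pure titanium: M = 1.04×10⁻³
  alloy steel: M = 0.751×10⁻³
  stainless steel: M = 0.749×10⁻³
  maraging steel: M = 0.726×10⁻³
Beryllium has the largest M.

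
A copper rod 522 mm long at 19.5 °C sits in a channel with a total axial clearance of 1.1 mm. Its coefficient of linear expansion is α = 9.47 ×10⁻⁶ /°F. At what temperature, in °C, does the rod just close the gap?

143 °C

α = 9.47×10⁻⁶/°F × 9/5 = 17.0×10⁻⁶/K.
α·L₀·ΔT = 1.1 mm ⇒ ΔT = 1.1 / (17.0×10⁻⁶ × 522.0) = 123.6 K.
T = 19.5 + 123.6 = 143.1 °C.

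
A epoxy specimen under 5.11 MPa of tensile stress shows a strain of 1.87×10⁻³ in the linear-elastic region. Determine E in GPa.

2.73 GPa

E = σ/ε = 5.11 MPa / 1.87×10⁻³ = 2733 MPa = 2.73 GPa.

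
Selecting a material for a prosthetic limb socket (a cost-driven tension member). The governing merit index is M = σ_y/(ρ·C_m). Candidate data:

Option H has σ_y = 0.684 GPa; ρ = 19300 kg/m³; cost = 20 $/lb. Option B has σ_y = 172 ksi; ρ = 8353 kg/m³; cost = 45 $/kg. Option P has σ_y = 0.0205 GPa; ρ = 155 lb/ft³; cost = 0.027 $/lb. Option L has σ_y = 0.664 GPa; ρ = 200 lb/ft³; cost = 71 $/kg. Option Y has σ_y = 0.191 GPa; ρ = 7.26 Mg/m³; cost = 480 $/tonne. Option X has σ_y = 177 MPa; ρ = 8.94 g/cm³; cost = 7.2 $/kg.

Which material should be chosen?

option P

Putting every candidate on a common basis:
  option H: σ_y = 684.0 MPa, ρ = 19300 kg/m³, cost = 44.09 $/kg
  option B: σ_y = 1186 MPa, ρ = 8353 kg/m³, cost = 45.00 $/kg
  option P: σ_y = 20.50 MPa, ρ = 2483 kg/m³, cost = 0.05952 $/kg
  option L: σ_y = 664.0 MPa, ρ = 3204 kg/m³, cost = 71.00 $/kg
  option Y: σ_y = 191.0 MPa, ρ = 7260 kg/m³, cost = 0.4800 $/kg
  option X: σ_y = 177.0 MPa, ρ = 8940 kg/m³, cost = 7.200 $/kg
  option P: M = 139 kN·m per $
  option Y: M = 54.8 kN·m per $
  option B: M = 3.15 kN·m per $
  option L: M = 2.92 kN·m per $
  option X: M = 2.75 kN·m per $
  option H: M = 0.804 kN·m per $
Option P ranks first.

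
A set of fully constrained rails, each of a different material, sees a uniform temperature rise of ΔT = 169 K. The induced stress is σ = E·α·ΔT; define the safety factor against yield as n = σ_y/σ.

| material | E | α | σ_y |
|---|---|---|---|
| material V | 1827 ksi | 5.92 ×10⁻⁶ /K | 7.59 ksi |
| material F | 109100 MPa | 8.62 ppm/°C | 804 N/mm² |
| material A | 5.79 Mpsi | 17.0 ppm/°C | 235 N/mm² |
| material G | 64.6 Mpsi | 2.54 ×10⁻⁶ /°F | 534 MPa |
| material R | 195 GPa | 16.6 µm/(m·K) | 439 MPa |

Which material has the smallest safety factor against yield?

material R

Per material, after unit conversion:
  material V: E = 12.60, α = 5.92, σ_y = 52.33 → σ = 12.6 MPa, n = 4.15
  material F: E = 109.1, α = 8.62, σ_y = 804.0 → σ = 159 MPa, n = 5.06
  material A: E = 39.92, α = 17.0, σ_y = 235.0 → σ = 115 MPa, n = 2.05
  material G: E = 445.4, α = 4.57, σ_y = 534.0 → σ = 344 MPa, n = 1.55
  material R: E = 195.0, α = 16.6, σ_y = 439.0 → σ = 547 MPa, n = 0.802
Smallest n: material R with n = 0.802.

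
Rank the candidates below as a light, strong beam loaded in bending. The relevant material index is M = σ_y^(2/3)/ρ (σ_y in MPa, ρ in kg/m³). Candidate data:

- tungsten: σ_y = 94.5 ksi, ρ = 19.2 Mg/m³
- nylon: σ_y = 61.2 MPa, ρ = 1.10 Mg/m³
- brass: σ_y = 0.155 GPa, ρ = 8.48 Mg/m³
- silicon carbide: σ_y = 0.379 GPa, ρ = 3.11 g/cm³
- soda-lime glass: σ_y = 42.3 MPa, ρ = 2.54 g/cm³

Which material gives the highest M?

Normalizing units and computing the index:
  tungsten: σ_y = 651.6 MPa, ρ = 19200 kg/m³
  nylon: σ_y = 61.20 MPa, ρ = 1100 kg/m³
  brass: σ_y = 155.0 MPa, ρ = 8480 kg/m³
  silicon carbide: σ_y = 379.0 MPa, ρ = 3110 kg/m³
  soda-lime glass: σ_y = 42.30 MPa, ρ = 2540 kg/m³
  silicon carbide: M = 16.8×10⁻³
  nylon: M = 14.1×10⁻³
  soda-lime glass: M = 4.78×10⁻³
  tungsten: M = 3.91×10⁻³
  brass: M = 3.40×10⁻³
Highest index: silicon carbide.

silicon carbide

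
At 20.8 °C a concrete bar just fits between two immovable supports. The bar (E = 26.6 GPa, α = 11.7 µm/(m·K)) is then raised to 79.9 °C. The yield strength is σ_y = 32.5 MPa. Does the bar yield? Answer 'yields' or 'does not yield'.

ΔT = 59.10 K. Constrained thermal stress σ = E·α·ΔT = 26.60×10³ MPa × 11.7×10⁻⁶ × 59.10 = 18.4 MPa (compressive).
Compare to σ_y = 32.5 MPa: σ < σ_y, so it does not yield.

does not yield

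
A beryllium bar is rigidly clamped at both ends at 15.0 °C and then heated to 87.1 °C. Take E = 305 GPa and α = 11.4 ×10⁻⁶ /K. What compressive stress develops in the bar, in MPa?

251 MPa

ΔT = 72.10 K. Constrained thermal stress σ = E·α·ΔT = 305.0×10³ MPa × 11.4×10⁻⁶ × 72.10 = 251 MPa (compressive).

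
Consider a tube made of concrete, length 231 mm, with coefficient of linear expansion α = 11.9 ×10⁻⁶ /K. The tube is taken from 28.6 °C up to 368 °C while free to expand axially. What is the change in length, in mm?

0.933 mm

ΔT = 368 − 28.6 = 339.4 K.
ΔL = α·L₀·ΔT = 11.9×10⁻⁶ × 231 mm × 339.4 K = 0.933 mm.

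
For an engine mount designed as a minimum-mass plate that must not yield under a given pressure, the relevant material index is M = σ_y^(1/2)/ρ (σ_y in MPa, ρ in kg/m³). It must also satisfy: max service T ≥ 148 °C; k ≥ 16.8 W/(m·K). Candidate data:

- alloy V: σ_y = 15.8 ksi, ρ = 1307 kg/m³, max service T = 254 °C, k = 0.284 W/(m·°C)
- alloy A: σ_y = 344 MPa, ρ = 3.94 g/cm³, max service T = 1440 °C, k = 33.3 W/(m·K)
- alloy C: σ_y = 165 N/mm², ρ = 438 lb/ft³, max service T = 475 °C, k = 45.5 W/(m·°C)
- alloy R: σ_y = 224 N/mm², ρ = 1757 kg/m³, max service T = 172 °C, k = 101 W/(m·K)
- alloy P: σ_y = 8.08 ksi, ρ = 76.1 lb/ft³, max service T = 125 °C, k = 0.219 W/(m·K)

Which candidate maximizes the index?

Screen on constraints: max service T ≥ 148 °C; k ≥ 16.8 W/(m·K). Survivors: alloy A, alloy C, alloy R.
After converting to SI:
  alloy A: σ_y = 344.0 MPa, ρ = 3940 kg/m³
  alloy C: σ_y = 165.0 MPa, ρ = 7016 kg/m³
  alloy R: σ_y = 224.0 MPa, ρ = 1757 kg/m³
  alloy R: M = 8.52×10⁻³
  alloy A: M = 4.71×10⁻³
  alloy C: M = 1.83×10⁻³
Alloy R has the largest M.

alloy R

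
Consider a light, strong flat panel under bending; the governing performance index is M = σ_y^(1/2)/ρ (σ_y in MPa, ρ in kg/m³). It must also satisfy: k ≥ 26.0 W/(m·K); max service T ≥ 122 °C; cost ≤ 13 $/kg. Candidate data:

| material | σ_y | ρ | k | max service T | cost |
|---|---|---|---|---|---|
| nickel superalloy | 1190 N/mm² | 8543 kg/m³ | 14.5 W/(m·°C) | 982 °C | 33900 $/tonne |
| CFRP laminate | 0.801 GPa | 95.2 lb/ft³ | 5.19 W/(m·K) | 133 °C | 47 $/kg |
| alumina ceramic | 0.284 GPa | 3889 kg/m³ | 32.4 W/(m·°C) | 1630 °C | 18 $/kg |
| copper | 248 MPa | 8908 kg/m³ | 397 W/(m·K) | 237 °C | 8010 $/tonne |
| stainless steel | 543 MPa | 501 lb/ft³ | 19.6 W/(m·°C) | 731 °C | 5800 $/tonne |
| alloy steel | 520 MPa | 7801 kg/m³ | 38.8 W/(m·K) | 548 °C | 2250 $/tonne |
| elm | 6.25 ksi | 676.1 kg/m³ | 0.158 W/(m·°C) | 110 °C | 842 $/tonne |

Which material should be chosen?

Screen on constraints: k ≥ 26.0 W/(m·K); max service T ≥ 122 °C; cost ≤ 13 $/kg. Survivors: copper, alloy steel.
Normalizing units and computing the index:
  copper: σ_y = 248.0 MPa, ρ = 8908 kg/m³
  alloy steel: σ_y = 520.0 MPa, ρ = 7801 kg/m³
  alloy steel: M = 2.92×10⁻³
  copper: M = 1.77×10⁻³
The maximum is for alloy steel.

alloy steel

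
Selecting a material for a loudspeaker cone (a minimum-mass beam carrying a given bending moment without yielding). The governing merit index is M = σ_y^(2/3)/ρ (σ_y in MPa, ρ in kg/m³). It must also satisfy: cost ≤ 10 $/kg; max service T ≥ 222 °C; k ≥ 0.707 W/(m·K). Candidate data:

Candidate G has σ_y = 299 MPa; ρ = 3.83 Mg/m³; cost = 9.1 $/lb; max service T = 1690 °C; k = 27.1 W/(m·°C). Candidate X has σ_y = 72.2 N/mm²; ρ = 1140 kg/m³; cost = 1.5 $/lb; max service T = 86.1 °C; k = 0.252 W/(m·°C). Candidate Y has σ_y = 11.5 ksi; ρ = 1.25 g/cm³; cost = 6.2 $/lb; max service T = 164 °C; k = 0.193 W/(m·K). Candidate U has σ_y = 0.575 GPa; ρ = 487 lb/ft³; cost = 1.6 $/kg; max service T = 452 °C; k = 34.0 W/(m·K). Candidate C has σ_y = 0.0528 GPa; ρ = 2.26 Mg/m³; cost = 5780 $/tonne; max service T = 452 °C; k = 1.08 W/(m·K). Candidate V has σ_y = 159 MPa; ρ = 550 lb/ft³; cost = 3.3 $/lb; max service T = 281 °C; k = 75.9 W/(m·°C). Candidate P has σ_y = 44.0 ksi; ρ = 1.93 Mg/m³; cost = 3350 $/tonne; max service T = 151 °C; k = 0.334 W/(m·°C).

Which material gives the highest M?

Screen on constraints: cost ≤ 10 $/kg; max service T ≥ 222 °C; k ≥ 0.707 W/(m·K). Survivors: candidate U, candidate C, candidate V.
After converting to SI:
  candidate U: σ_y = 575.0 MPa, ρ = 7801 kg/m³
  candidate C: σ_y = 52.80 MPa, ρ = 2260 kg/m³
  candidate V: σ_y = 159.0 MPa, ρ = 8810 kg/m³
  candidate U: M = 8.86×10⁻³
  candidate C: M = 6.23×10⁻³
  candidate V: M = 3.33×10⁻³
Candidate U has the largest M.

candidate U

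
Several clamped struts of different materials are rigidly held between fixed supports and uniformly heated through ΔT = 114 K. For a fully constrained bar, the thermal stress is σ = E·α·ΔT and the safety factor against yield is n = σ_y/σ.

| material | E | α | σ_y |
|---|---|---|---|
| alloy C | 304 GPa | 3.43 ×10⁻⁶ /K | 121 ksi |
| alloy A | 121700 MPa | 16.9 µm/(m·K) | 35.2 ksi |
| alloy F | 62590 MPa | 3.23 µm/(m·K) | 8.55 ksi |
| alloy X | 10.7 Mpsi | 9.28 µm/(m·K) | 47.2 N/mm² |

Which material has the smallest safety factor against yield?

With everything in SI (GPa, ×10⁻⁶/K, MPa):
  alloy C: E = 304.0, α = 3.43, σ_y = 834.3 → σ = 119 MPa, n = 7.02
  alloy A: E = 121.7, α = 16.9, σ_y = 242.7 → σ = 234 MPa, n = 1.04
  alloy F: E = 62.59, α = 3.23, σ_y = 58.95 → σ = 23.0 MPa, n = 2.56
  alloy X: E = 73.77, α = 9.28, σ_y = 47.20 → σ = 78.0 MPa, n = 0.605
Smallest n: alloy X with n = 0.605.

alloy X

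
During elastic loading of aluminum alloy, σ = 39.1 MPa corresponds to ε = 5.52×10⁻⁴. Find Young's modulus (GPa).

E = σ/ε = 39.1 MPa / 5.52×10⁻⁴ = 70830 MPa = 70.8 GPa.

70.8 GPa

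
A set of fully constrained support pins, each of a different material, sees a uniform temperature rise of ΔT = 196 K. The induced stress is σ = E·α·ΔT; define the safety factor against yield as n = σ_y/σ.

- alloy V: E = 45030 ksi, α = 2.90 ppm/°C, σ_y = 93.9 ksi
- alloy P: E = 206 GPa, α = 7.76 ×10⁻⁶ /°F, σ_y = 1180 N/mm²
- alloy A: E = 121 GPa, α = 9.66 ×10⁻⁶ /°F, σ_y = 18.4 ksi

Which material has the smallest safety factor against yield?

alloy A

Per material, after unit conversion:
  alloy V: E = 310.5, α = 2.90, σ_y = 647.4 → σ = 176 MPa, n = 3.67
  alloy P: E = 206.0, α = 14.0, σ_y = 1180 → σ = 564 MPa, n = 2.09
  alloy A: E = 121.0, α = 17.4, σ_y = 126.9 → σ = 412 MPa, n = 0.308
Alloy A has the lowest safety factor, n = 0.308.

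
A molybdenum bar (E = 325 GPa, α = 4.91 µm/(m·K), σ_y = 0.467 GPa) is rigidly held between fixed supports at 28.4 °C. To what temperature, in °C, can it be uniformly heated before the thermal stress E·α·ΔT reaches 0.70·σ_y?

σ_y = 0.467 GPa = 467.0 MPa.
E·α·ΔT = 326.9 MPa ⇒ ΔT = 326.9 / (325.0×10³ × 4.91×10⁻⁶) = 204.9 K.
T = 28.4 + 204.9 = 233.3 °C.

233 °C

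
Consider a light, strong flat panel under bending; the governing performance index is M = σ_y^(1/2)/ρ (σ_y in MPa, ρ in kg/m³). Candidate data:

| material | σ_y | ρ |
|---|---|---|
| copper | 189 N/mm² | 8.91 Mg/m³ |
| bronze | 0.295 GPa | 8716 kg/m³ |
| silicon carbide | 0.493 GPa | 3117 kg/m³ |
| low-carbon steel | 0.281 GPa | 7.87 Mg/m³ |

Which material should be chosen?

silicon carbide

In SI units:
  copper: σ_y = 189.0 MPa, ρ = 8910 kg/m³
  bronze: σ_y = 295.0 MPa, ρ = 8716 kg/m³
  silicon carbide: σ_y = 493.0 MPa, ρ = 3117 kg/m³
  low-carbon steel: σ_y = 281.0 MPa, ρ = 7870 kg/m³
  silicon carbide: M = 7.12×10⁻³
  low-carbon steel: M = 2.13×10⁻³
  bronze: M = 1.97×10⁻³
  copper: M = 1.54×10⁻³
Silicon carbide ranks first.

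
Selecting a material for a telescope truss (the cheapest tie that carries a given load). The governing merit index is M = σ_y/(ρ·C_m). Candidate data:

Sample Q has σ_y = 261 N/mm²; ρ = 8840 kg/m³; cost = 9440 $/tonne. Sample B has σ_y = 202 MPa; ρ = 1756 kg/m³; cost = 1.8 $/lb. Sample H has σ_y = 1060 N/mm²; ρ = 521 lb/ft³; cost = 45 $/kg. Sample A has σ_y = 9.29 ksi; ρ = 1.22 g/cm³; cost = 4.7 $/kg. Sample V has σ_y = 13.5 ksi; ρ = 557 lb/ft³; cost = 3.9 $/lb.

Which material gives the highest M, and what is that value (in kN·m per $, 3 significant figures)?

In SI units:
  sample Q: σ_y = 261.0 MPa, ρ = 8840 kg/m³, cost = 9.440 $/kg
  sample B: σ_y = 202.0 MPa, ρ = 1756 kg/m³, cost = 3.968 $/kg
  sample H: σ_y = 1060 MPa, ρ = 8346 kg/m³, cost = 45.00 $/kg
  sample A: σ_y = 64.05 MPa, ρ = 1220 kg/m³, cost = 4.700 $/kg
  sample V: σ_y = 93.08 MPa, ρ = 8922 kg/m³, cost = 8.598 $/kg
  sample B: M = 29.0 kN·m per $
  sample A: M = 11.2 kN·m per $
  sample Q: M = 3.13 kN·m per $
  sample H: M = 2.82 kN·m per $
  sample V: M = 1.21 kN·m per $
Sample B has the largest M.

sample B, M = 29.0 kN·m per $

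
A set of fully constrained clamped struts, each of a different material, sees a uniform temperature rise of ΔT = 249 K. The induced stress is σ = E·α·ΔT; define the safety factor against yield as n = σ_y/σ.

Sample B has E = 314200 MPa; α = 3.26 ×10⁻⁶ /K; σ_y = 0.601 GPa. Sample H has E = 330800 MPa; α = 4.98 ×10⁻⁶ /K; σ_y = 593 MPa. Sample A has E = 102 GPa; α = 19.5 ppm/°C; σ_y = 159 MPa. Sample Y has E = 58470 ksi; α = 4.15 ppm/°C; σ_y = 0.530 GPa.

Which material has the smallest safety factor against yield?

sample A

Converting E to GPa, α to ×10⁻⁶/K, σ_y to MPa, then σ and n for each:
  sample B: E = 314.2, α = 3.26, σ_y = 601.0 → σ = 255 MPa, n = 2.36
  sample H: E = 330.8, α = 4.98, σ_y = 593.0 → σ = 410 MPa, n = 1.45
  sample A: E = 102.0, α = 19.5, σ_y = 159.0 → σ = 495 MPa, n = 0.321
  sample Y: E = 403.1, α = 4.15, σ_y = 530.0 → σ = 417 MPa, n = 1.27
Sample A has the lowest safety factor, n = 0.321.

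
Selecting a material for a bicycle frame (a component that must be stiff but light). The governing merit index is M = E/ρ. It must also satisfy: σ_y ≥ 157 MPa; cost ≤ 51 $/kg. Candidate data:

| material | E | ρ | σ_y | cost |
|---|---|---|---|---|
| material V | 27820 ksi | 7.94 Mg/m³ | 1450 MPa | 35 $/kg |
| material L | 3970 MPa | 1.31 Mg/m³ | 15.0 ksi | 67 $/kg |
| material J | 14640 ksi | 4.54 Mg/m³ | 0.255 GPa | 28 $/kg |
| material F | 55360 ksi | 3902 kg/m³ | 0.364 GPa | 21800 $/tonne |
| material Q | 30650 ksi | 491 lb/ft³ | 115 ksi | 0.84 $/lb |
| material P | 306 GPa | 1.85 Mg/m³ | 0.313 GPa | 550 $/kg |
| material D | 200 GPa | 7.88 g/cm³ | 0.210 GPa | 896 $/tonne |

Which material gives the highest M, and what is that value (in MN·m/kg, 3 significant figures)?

Screen on constraints: σ_y ≥ 157 MPa; cost ≤ 51 $/kg. Survivors: material V, material J, material F, material Q, material D.
After converting to SI:
  material V: E = 191.8 GPa, ρ = 7940 kg/m³
  material J: E = 100.9 GPa, ρ = 4540 kg/m³
  material F: E = 381.7 GPa, ρ = 3902 kg/m³
  material Q: E = 211.3 GPa, ρ = 7865 kg/m³
  material D: E = 200.0 GPa, ρ = 7880 kg/m³
  material F: M = 97.8 MN·m/kg
  material Q: M = 26.9 MN·m/kg
  material D: M = 25.4 MN·m/kg
  material V: M = 24.2 MN·m/kg
  material J: M = 22.2 MN·m/kg
Material F ranks first.

material F, M = 97.8 MN·m/kg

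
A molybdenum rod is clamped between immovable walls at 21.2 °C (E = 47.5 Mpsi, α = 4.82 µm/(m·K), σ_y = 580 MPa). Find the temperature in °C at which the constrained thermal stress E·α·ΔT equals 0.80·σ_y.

E = 47.5 Mpsi = 327.5 GPa.
E·α·ΔT = 464.0 MPa ⇒ ΔT = 464.0 / (327.5×10³ × 4.82×10⁻⁶) = 293.9 K.
T = 21.2 + 293.9 = 315.1 °C.

315 °C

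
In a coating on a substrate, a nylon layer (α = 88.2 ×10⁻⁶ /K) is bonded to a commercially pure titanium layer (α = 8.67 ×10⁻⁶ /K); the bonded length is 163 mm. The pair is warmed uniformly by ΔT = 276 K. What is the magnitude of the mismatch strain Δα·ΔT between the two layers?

0.0220

Δα = |88.2 − 8.67|×10⁻⁶/K = 79.5×10⁻⁶/K.
Mismatch strain = Δα·ΔT = 79.5×10⁻⁶ × 276.0 = 0.0220.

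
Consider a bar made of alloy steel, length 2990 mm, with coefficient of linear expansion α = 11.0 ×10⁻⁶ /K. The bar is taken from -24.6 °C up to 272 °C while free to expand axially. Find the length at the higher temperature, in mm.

2999.8 mm

ΔT = 272 − (-24.6) = 296.6 K.
ΔL = α·L₀·ΔT = 11.0×10⁻⁶ × 2990 mm × 296.6 K = 9.76 mm.
L = L₀ + ΔL = 2990 + 9.76 = 2999.8 mm.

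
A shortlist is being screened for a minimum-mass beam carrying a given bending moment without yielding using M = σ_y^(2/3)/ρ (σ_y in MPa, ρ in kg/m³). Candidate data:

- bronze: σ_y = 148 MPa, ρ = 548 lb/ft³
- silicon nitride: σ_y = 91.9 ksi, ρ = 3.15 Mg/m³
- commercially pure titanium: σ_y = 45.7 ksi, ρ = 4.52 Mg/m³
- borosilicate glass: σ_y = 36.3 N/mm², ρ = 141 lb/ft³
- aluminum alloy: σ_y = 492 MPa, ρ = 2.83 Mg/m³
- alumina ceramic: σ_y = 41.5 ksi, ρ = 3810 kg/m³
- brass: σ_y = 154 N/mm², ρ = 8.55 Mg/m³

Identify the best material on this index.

silicon nitride

Normalizing units and computing the index:
  bronze: σ_y = 148.0 MPa, ρ = 8778 kg/m³
  silicon nitride: σ_y = 633.6 MPa, ρ = 3150 kg/m³
  commercially pure titanium: σ_y = 315.1 MPa, ρ = 4520 kg/m³
  borosilicate glass: σ_y = 36.30 MPa, ρ = 2259 kg/m³
  aluminum alloy: σ_y = 492.0 MPa, ρ = 2830 kg/m³
  alumina ceramic: σ_y = 286.1 MPa, ρ = 3810 kg/m³
  brass: σ_y = 154.0 MPa, ρ = 8550 kg/m³
  silicon nitride: M = 23.4×10⁻³
  aluminum alloy: M = 22.0×10⁻³
  alumina ceramic: M = 11.4×10⁻³
  commercially pure titanium: M = 10.2×10⁻³
  borosilicate glass: M = 4.85×10⁻³
  brass: M = 3.36×10⁻³
  bronze: M = 3.19×10⁻³
Highest index: silicon nitride.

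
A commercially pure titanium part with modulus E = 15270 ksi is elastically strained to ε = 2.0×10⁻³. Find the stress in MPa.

E = 15270 ksi = 105.3 GPa.
σ = E·ε = 105300 MPa × 2.0×10⁻³ = 211 MPa.

211 MPa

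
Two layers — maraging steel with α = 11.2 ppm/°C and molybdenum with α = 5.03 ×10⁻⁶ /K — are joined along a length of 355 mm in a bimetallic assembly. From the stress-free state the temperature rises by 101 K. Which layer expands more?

maraging steel

α(maraging steel) = 11.2×10⁻⁶/K vs α(molybdenum) = 5.03×10⁻⁶/K.
Higher α expands more for the same ΔT: maraging steel.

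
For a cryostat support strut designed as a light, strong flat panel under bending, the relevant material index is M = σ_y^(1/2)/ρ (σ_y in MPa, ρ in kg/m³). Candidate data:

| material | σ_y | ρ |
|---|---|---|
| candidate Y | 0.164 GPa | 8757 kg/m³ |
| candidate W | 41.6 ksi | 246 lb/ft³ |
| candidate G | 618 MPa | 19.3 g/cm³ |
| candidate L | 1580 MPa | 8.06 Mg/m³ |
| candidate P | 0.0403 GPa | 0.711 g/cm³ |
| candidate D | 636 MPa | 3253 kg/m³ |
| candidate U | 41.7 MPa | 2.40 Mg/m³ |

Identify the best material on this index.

candidate P

Normalizing units and computing the index:
  candidate Y: σ_y = 164.0 MPa, ρ = 8757 kg/m³
  candidate W: σ_y = 286.8 MPa, ρ = 3941 kg/m³
  candidate G: σ_y = 618.0 MPa, ρ = 19300 kg/m³
  candidate L: σ_y = 1580 MPa, ρ = 8060 kg/m³
  candidate P: σ_y = 40.30 MPa, ρ = 711.0 kg/m³
  candidate D: σ_y = 636.0 MPa, ρ = 3253 kg/m³
  candidate U: σ_y = 41.70 MPa, ρ = 2400 kg/m³
  candidate P: M = 8.93×10⁻³
  candidate D: M = 7.75×10⁻³
  candidate L: M = 4.93×10⁻³
  candidate W: M = 4.30×10⁻³
  candidate U: M = 2.69×10⁻³
  candidate Y: M = 1.46×10⁻³
  candidate G: M = 1.29×10⁻³
Candidate P has the largest M.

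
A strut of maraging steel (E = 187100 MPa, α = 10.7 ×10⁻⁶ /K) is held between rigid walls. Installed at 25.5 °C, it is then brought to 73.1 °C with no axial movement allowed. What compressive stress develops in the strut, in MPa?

E = 187100 MPa = 187.1 GPa.
ΔT = 47.60 K. Constrained thermal stress σ = E·α·ΔT = 187.1×10³ MPa × 10.7×10⁻⁶ × 47.60 = 95.3 MPa (compressive).

95.3 MPa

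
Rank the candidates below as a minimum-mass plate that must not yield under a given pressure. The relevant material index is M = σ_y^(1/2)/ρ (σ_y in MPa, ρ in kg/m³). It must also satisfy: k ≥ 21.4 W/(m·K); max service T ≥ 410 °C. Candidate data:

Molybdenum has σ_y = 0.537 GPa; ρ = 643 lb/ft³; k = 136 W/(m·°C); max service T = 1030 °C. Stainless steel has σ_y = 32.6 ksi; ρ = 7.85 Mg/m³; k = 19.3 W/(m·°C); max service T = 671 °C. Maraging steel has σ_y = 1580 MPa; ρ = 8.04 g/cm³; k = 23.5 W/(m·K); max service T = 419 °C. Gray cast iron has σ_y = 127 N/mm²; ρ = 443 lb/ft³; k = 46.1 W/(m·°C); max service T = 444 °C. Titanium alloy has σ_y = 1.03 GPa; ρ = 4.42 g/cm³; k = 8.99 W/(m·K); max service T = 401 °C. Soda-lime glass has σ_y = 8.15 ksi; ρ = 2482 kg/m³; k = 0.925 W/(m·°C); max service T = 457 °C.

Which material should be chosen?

Screen on constraints: k ≥ 21.4 W/(m·K); max service T ≥ 410 °C. Survivors: molybdenum, maraging steel, gray cast iron.
Putting every candidate on a common basis:
  molybdenum: σ_y = 537.0 MPa, ρ = 10300 kg/m³
  maraging steel: σ_y = 1580 MPa, ρ = 8040 kg/m³
  gray cast iron: σ_y = 127.0 MPa, ρ = 7096 kg/m³
  maraging steel: M = 4.94×10⁻³
  molybdenum: M = 2.25×10⁻³
  gray cast iron: M = 1.59×10⁻³
Highest index: maraging steel.

maraging steel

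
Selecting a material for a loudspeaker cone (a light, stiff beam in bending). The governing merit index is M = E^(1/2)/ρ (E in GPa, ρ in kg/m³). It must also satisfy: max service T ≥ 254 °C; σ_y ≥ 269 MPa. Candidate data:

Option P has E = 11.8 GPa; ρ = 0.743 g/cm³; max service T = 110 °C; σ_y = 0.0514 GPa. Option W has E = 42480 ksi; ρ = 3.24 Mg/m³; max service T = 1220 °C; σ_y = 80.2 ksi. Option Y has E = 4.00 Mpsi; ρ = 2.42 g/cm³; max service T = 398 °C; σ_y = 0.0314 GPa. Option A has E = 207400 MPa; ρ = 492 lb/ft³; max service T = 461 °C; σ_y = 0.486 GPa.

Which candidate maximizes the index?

option W

Screen on constraints: max service T ≥ 254 °C; σ_y ≥ 269 MPa. Survivors: option W, option A.
After converting to SI:
  option W: E = 292.9 GPa, ρ = 3240 kg/m³
  option A: E = 207.4 GPa, ρ = 7881 kg/m³
  option W: M = 5.28×10⁻³
  option A: M = 1.83×10⁻³
Highest index: option W.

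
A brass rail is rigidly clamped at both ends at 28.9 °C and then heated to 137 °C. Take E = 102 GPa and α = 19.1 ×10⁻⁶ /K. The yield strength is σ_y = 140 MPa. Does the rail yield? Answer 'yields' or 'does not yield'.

ΔT = 108.1 K. Constrained thermal stress σ = E·α·ΔT = 102.0×10³ MPa × 19.1×10⁻⁶ × 108.1 = 211 MPa (compressive).
Compare to σ_y = 140 MPa: σ ≥ σ_y, so it yields.

yields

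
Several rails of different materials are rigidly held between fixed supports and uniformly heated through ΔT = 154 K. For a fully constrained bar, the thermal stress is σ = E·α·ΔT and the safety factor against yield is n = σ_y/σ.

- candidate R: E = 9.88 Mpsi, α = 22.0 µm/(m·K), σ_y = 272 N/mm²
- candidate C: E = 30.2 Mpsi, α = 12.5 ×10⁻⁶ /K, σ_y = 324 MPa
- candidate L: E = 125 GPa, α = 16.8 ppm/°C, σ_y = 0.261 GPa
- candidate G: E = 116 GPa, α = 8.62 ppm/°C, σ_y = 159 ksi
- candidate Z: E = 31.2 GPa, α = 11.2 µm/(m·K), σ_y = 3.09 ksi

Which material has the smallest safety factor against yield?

candidate Z

Converting E to GPa, α to ×10⁻⁶/K, σ_y to MPa, then σ and n for each:
  candidate R: E = 68.12, α = 22.0, σ_y = 272.0 → σ = 231 MPa, n = 1.18
  candidate C: E = 208.2, α = 12.5, σ_y = 324.0 → σ = 401 MPa, n = 0.808
  candidate L: E = 125.0, α = 16.8, σ_y = 261.0 → σ = 323 MPa, n = 0.807
  candidate G: E = 116.0, α = 8.62, σ_y = 1096 → σ = 154 MPa, n = 7.12
  candidate Z: E = 31.20, α = 11.2, σ_y = 21.30 → σ = 53.8 MPa, n = 0.396
The minimum is candidate Z at n = 0.396.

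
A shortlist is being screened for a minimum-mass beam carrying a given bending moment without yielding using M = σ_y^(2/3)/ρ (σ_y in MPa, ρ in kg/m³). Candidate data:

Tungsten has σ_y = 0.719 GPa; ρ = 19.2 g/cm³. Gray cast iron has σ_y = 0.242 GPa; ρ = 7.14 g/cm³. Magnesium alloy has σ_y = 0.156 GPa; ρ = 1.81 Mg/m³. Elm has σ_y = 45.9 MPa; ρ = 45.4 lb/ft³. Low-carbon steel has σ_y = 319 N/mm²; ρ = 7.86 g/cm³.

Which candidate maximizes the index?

elm

Convert each candidate to consistent units, then evaluate M:
  tungsten: σ_y = 719.0 MPa, ρ = 19200 kg/m³
  gray cast iron: σ_y = 242.0 MPa, ρ = 7140 kg/m³
  magnesium alloy: σ_y = 156.0 MPa, ρ = 1810 kg/m³
  elm: σ_y = 45.90 MPa, ρ = 727.2 kg/m³
  low-carbon steel: σ_y = 319.0 MPa, ρ = 7860 kg/m³
  elm: M = 17.6×10⁻³
  magnesium alloy: M = 16.0×10⁻³
  low-carbon steel: M = 5.94×10⁻³
  gray cast iron: M = 5.44×10⁻³
  tungsten: M = 4.18×10⁻³
Elm has the largest M.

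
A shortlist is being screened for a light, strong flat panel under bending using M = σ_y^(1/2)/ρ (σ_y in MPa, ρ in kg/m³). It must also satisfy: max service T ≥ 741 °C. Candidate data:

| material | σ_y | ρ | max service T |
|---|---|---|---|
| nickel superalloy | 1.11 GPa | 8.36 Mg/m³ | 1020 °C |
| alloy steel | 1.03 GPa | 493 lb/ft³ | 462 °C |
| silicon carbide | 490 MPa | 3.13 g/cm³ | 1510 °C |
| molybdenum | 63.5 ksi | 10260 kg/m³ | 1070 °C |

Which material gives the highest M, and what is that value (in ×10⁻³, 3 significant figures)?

Screen on constraints: max service T ≥ 741 °C. Survivors: nickel superalloy, silicon carbide, molybdenum.
In SI units:
  nickel superalloy: σ_y = 1110 MPa, ρ = 8360 kg/m³
  silicon carbide: σ_y = 490.0 MPa, ρ = 3130 kg/m³
  molybdenum: σ_y = 437.8 MPa, ρ = 10260 kg/m³
  silicon carbide: M = 7.07×10⁻³
  nickel superalloy: M = 3.99×10⁻³
  molybdenum: M = 2.04×10⁻³
Silicon carbide ranks first.

silicon carbide, M = 7.07×10⁻³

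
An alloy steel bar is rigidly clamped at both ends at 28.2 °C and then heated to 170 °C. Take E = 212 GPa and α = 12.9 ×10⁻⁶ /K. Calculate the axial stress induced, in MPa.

388 MPa

ΔT = 141.8 K. Constrained thermal stress σ = E·α·ΔT = 212.0×10³ MPa × 12.9×10⁻⁶ × 141.8 = 388 MPa (compressive).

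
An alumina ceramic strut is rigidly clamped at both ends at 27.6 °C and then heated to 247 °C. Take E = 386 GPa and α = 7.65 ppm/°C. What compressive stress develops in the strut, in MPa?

ΔT = 219.4 K. Constrained thermal stress σ = E·α·ΔT = 386.0×10³ MPa × 7.65×10⁻⁶ × 219.4 = 648 MPa (compressive).

648 MPa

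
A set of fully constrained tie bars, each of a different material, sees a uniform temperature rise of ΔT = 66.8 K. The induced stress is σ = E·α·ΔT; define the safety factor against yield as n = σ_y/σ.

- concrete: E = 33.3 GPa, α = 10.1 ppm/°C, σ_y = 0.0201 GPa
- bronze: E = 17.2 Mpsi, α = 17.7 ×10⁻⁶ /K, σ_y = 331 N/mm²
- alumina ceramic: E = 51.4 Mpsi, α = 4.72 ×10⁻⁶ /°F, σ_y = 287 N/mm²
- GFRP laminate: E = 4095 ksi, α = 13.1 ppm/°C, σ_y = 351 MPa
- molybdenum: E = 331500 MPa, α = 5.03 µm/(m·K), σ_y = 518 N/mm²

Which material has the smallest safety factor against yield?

With everything in SI (GPa, ×10⁻⁶/K, MPa):
  concrete: E = 33.30, α = 10.1, σ_y = 20.10 → σ = 22.5 MPa, n = 0.895
  bronze: E = 118.6, α = 17.7, σ_y = 331.0 → σ = 140 MPa, n = 2.36
  alumina ceramic: E = 354.4, α = 8.50, σ_y = 287.0 → σ = 201 MPa, n = 1.43
  GFRP laminate: E = 28.23, α = 13.1, σ_y = 351.0 → σ = 24.7 MPa, n = 14.2
  molybdenum: E = 331.5, α = 5.03, σ_y = 518.0 → σ = 111 MPa, n = 4.65
Concrete has the lowest safety factor, n = 0.895.

concrete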